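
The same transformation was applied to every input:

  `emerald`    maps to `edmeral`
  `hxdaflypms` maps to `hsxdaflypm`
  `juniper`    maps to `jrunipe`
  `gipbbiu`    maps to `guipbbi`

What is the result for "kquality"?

Looking at the pairs, the operation is to swap the first and last characters, then move the last character to the front.
"kquality" → "yqualitk" → "kyqualit".

kyqualit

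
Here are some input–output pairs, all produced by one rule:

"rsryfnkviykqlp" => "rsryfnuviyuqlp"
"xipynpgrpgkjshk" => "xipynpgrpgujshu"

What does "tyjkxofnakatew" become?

tyjuxofnauatew

In each case the input is transformed by: replace every "k" with "u".
Applying that to "tyjkxofnakatew" gives "tyjuxofnauatew".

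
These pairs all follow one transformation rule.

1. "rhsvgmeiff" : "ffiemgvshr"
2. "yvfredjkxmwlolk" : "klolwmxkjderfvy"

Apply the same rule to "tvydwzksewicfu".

What's happening: reverse the string.
Doing the same to "tvydwzksewicfu": "ufciweskzwdyvt".

ufciweskzwdyvt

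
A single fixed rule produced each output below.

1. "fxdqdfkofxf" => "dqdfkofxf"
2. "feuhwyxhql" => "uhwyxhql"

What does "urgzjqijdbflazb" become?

The transformation: delete the first 2 characters.
On "urgzjqijdbflazb" that produces "gzjqijdbflazb".

gzjqijdbflazb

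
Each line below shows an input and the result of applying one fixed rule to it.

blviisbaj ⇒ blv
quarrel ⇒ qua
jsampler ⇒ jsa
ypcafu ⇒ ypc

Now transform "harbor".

har

The rule is to keep only the first 3 characters.
Applying that to "harbor" gives "har".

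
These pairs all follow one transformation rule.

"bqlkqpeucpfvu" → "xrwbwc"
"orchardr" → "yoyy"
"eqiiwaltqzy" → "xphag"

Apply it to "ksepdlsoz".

Rule — shift every letter 7 places forward in the alphabet (wrapping around), then keep every other character starting from the second (positions 2nd, 4th, 6th, ...).
Working it through for "ksepdlsoz": intermediate "rzlwkszvg", final "zwsv".

zwsv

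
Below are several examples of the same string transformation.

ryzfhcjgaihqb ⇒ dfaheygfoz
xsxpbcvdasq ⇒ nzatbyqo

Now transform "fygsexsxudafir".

In each case the input is transformed by: shift every letter 2 places backward in the alphabet (wrapping around), then delete the first 3 characters.
For "fygsexsxudafir", step one produces "dweqcvqvsbydgp"; step two turns that into "qcvqvsbydgp".

qcvqvsbydgp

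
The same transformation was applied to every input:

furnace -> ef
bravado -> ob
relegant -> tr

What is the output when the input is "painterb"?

The rule is to move the first character to the end, then keep only the last 2 characters.
Working it through for "painterb": intermediate "ainterbp", final "bp".

bp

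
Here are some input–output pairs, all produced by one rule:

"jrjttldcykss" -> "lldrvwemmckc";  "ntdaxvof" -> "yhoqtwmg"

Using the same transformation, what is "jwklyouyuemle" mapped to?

xefxnrnhredpc

The pattern: shift every letter 7 places backward in the alphabet (wrapping around), then reverse the string.
"jwklyouyuemle" → "cpderhnrnxfex" → "xefxnrnhredpc".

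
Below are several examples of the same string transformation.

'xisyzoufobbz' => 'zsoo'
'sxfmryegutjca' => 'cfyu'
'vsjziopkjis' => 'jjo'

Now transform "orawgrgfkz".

Each output is the input with this applied: keep one character in every 3, starting at position 3 (positions 3rd, 6th, 9th, ...), then move the last character to the front.
"orawgrgfkz" → "kar".
(Check on "vsjziopkjis": → "joj" → "jjo" ✓)

kar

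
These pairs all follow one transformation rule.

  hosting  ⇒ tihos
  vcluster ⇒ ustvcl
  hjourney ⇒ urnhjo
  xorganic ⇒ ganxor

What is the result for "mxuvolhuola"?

Rule — delete the last 2 characters, then move the first 3 characters to the end (rotate left by 3).
"mxuvolhuola" → "mxuvolhuo" → "volhuomxu".

volhuomxu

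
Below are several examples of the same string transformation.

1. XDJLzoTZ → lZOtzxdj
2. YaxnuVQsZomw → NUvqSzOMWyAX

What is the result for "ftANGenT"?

Each output is the input with this applied: move the first 3 characters to the end (rotate left by 3), then flip the case of every letter.
Working it through for "ftANGenT": intermediate "NGenTftA", final "ngENtFTa".

ngENtFTa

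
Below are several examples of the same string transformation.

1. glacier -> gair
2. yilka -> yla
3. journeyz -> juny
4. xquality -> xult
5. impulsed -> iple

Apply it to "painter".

pitr

The rule is to keep every other character starting from the first (positions 1st, 3rd, 5th, ...).
Applying that to "painter" gives "pitr".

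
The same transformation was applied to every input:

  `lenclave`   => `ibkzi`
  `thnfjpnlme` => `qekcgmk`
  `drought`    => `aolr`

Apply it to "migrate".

In each case the input is transformed by: shift every letter 3 places backward in the alphabet (wrapping around), then delete the last 3 characters.
"migrate" → "jfdo".

jfdo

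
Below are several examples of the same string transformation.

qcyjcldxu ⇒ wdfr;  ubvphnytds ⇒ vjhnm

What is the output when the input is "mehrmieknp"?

The rule is to shift every letter 6 places backward in the alphabet (wrapping around), then keep every other character starting from the second (positions 2nd, 4th, 6th, ...).
"mehrmieknp" → "gyblgcyehj" → "ylcej".
(Check on "qcyjcldxu": → "kwsdwfxro" → "wdfr" ✓)

ylcej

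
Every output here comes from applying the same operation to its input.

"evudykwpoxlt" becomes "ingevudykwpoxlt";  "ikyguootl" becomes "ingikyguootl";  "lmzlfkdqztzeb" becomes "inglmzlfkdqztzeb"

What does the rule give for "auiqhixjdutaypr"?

In each case the input is transformed by: prepend "ing".
Applying that to "auiqhixjdutaypr" gives "ingauiqhixjdutaypr".

ingauiqhixjdutaypr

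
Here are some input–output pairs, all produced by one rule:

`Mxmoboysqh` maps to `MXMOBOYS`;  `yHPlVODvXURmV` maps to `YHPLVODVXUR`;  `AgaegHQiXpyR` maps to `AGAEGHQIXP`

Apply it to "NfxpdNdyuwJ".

NFXPDNDYU

Rule — delete the last 2 characters, then convert every letter to uppercase.
Applying both steps to "NfxpdNdyuwJ": "NfxpdNdyu", then "NFXPDNDYU".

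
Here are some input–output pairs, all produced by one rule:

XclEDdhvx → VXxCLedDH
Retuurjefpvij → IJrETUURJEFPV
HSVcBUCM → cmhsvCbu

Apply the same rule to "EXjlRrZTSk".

What's happening: move the last 2 characters to the front (rotate right by 2), then flip the case of every letter.
So "EXjlRrZTSk" becomes "sKexJLrRzt".

sKexJLrRzt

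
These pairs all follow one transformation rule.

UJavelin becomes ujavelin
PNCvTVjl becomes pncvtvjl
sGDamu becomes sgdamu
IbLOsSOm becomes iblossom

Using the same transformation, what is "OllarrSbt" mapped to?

ollarrsbt

Rule — convert every letter to lowercase.
Doing the same to "OllarrSbt": "ollarrsbt".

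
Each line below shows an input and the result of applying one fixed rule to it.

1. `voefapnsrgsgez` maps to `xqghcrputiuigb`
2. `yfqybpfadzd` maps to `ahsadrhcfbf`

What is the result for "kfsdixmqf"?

What's happening: shift every letter 2 places forward in the alphabet (wrapping around).
So "kfsdixmqf" becomes "mhufkzosh".

mhufkzosh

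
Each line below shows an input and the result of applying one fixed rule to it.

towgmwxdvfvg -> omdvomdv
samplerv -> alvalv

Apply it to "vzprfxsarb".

zfazfa

Looking at the pairs, the operation is to keep one character in every 3, starting at position 2 (positions 2nd, 5th, 8th, ...), then write the whole string twice.
On "vzprfxsarb": the first step gives "zfa", and the second then gives "zfazfa".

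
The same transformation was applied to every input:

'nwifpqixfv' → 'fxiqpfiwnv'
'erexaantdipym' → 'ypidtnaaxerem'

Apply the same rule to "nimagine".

What's happening: move the last character to the front, then reverse the string.
"nimagine" → "nigamine".

nigamine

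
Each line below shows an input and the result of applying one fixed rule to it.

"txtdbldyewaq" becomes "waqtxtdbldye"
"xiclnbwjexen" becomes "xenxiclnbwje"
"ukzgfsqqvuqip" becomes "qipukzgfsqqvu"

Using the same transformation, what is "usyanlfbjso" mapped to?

Each output is the input with this applied: move the last 3 characters to the front (rotate right by 3).
So "usyanlfbjso" becomes "jsousyanlfb".

jsousyanlfb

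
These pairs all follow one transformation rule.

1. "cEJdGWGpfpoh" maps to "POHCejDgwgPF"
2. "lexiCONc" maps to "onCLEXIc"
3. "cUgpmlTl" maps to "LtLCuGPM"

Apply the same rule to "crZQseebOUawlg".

The rule is to flip the case of every letter, then move the last 3 characters to the front (rotate right by 3).
On "crZQseebOUawlg": the first step gives "CRzqSEEBouAWLG", and the second then gives "WLGCRzqSEEBouA".

WLGCRzqSEEBouA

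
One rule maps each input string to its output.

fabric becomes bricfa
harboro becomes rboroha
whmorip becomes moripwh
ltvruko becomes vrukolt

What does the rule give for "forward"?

rwardfo

Looking at the pairs, the operation is to move the first 2 characters to the end (rotate left by 2).
For "forward" the result is "rwardfo".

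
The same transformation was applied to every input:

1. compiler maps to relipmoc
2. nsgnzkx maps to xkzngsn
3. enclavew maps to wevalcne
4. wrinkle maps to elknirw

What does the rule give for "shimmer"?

Each output is the input with this applied: reverse the string.
So "shimmer" becomes "remmihs".

remmihs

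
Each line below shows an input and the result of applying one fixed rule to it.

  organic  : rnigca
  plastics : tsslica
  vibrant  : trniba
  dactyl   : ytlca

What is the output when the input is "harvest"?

Looking at the pairs, the operation is to delete the first character, then sort the characters into reverse alphabetical order.
For "harvest" the result is "vtsrea".

vtsrea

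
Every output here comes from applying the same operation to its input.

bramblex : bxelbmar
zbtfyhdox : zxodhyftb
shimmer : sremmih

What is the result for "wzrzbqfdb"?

Rule — reverse the string, then move the last character to the front.
Starting from "wzrzbqfdb": after the first operation, "bdfqbzrzw"; after the second, "wbdfqbzrz".

wbdfqbzrz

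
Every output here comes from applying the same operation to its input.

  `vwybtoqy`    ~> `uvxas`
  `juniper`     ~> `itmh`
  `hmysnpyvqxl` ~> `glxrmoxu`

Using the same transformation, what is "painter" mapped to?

In each case the input is transformed by: shift every letter 1 place backward in the alphabet (wrapping around), then delete the last 3 characters.
Starting from "painter": after the first operation, "ozhmsdq"; after the second, "ozhm".

ozhm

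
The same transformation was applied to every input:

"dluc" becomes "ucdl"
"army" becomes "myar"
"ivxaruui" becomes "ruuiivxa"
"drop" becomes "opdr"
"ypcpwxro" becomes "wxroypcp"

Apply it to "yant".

ntya

In each case the input is transformed by: swap the front and back halves of the string.
So "yant" becomes "ntya".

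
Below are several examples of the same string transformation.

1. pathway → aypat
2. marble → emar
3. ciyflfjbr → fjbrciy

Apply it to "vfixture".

In each case the input is transformed by: move the first 3 characters to the end (rotate left by 3), then delete the first 2 characters.
Starting from "vfixture": after the first operation, "xturevfi"; after the second, "urevfi".
(Check on "ciyflfjbr": → "flfjbrciy" → "fjbrciy" ✓)

urevfi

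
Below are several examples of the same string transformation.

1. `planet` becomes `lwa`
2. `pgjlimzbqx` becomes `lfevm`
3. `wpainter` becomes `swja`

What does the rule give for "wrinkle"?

sega

In each case the input is transformed by: keep every other character starting from the first (positions 1st, 3rd, 5th, ...), then shift every letter 4 places backward in the alphabet (wrapping around).
On "wrinkle": the first step gives "wike", and the second then gives "sega".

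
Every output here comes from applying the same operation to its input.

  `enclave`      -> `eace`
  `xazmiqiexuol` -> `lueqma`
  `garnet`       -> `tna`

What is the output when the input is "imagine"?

The transformation: reverse the string, then keep every other character starting from the first (positions 1st, 3rd, 5th, ...).
On "imagine" that produces "eiai".

eiai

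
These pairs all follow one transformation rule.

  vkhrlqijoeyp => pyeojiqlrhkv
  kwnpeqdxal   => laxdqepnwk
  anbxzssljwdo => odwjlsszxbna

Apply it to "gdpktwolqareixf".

What's happening: reverse the string.
Doing the same to "gdpktwolqareixf": "fxieraqlowtkpdg".

fxieraqlowtkpdg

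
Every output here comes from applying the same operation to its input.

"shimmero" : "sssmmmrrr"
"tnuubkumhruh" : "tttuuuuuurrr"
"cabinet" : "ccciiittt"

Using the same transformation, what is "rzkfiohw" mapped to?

Looking at the pairs, the operation is to keep one character in every 3, starting at position 1 (positions 1st, 4th, 7th, ...), then repeat every character 3 times.
Applying both steps to "rzkfiohw": "rfh", then "rrrfffhhh".

rrrfffhhh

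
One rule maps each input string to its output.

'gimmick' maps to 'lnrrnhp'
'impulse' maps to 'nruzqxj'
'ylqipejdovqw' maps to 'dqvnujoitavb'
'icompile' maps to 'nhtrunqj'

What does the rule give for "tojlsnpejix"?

ytoqxsujonc

The transformation: shift every letter 5 places forward in the alphabet (wrapping around).
"tojlsnpejix" → "ytoqxsujonc".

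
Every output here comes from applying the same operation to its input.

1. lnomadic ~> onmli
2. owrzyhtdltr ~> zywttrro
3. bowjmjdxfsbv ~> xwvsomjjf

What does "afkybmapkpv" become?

Each output is the input with this applied: sort the characters into reverse alphabetical order, then delete the last 3 characters.
On "afkybmapkpv" that produces "yvppmkkf".
(Check on "bowjmjdxfsbv": → "xwvsomjjfdbb" → "xwvsomjjf" ✓)

yvppmkkf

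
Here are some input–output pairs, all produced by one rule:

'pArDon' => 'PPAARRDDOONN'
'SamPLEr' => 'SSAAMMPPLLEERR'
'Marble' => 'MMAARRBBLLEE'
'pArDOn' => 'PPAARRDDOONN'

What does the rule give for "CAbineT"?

CCAABBIINNEETT

Looking at the pairs, the operation is to double every character, then convert every letter to uppercase.
Doing the same to "CAbineT": "CCAABBIINNEETT".
(Check on "pArDon": → "ppAArrDDoonn" → "PPAARRDDOONN" ✓)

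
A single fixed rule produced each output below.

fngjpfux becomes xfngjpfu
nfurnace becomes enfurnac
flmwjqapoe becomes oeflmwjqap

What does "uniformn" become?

nuniform

What's happening: move the first 3 characters to the end (rotate left by 3), then swap the front and back halves of the string.
Applying both steps to "uniformn": "formnuni", then "nuniform".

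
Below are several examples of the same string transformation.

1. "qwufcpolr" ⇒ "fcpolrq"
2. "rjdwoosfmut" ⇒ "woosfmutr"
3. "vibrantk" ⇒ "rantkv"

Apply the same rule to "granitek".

The rule is to move the first 3 characters to the end (rotate left by 3), then delete the last 2 characters.
For "granitek", step one produces "nitekgra"; step two turns that into "nitekg".

nitekg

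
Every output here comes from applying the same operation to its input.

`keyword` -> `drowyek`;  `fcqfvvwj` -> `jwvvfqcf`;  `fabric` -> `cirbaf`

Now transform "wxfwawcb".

bcwawfxw

The pattern: reverse the string.
For "wxfwawcb" the result is "bcwawfxw".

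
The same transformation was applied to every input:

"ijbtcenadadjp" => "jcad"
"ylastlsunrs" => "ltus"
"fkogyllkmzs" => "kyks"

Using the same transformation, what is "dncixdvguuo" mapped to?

What's happening: keep one character in every 3, starting at position 2 (positions 2nd, 5th, 8th, ...).
Doing the same to "dncixdvguuo": "nxgo".

nxgo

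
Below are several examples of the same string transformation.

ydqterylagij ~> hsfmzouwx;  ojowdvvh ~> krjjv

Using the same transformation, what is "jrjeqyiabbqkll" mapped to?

semwoppeyzz

In each case the input is transformed by: shift every letter 12 places backward in the alphabet (wrapping around), then delete the first 3 characters.
For "jrjeqyiabbqkll", step one produces "xfxsemwoppeyzz"; step two turns that into "semwoppeyzz".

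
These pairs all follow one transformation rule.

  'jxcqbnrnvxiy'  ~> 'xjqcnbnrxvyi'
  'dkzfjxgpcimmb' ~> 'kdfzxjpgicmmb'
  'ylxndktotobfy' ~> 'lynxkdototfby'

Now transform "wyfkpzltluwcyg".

ywkfzptlulcwgy

Rule — swap each adjacent pair of characters (1↔2, 3↔4, ...).
Applying that to "wyfkpzltluwcyg" gives "ywkfzptlulcwgy".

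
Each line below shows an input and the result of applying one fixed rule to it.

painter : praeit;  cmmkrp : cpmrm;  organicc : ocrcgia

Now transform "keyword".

kderyo

The pattern: take characters alternately from the front and the back (1st, last, 2nd, 2nd-last, ...), then delete the last character.
On "keyword" that produces "kderyo".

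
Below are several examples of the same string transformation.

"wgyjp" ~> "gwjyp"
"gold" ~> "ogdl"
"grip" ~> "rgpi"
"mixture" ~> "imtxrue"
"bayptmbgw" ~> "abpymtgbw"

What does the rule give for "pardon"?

The pattern: swap each adjacent pair of characters (1↔2, 3↔4, ...).
Doing the same to "pardon": "apdrno".

apdrno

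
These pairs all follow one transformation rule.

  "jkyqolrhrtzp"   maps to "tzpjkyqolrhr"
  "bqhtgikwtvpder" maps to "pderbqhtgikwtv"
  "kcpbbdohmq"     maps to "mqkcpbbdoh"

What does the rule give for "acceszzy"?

Rule — move the first 3 characters to the end (rotate left by 3), then swap the front and back halves of the string.
For "acceszzy" the result is "yacceszz".
(Check on "kcpbbdohmq": → "bbdohmqkcp" → "mqkcpbbdoh" ✓)

yacceszz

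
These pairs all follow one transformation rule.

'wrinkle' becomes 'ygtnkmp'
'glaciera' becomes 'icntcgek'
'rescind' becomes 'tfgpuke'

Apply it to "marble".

ogcntd

Rule — shift every letter 2 places forward in the alphabet (wrapping around), then take characters alternately from the front and the back (1st, last, 2nd, 2nd-last, ...).
"marble" → "octdng" → "ogcntd".
(Check on "rescind": → "tguekpf" → "tfgpuke" ✓)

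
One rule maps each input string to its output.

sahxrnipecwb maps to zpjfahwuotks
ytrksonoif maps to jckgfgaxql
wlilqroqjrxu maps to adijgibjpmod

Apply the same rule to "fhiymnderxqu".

Looking at the pairs, the operation is to move the first 2 characters to the end (rotate left by 2), then shift every letter 8 places backward in the alphabet (wrapping around).
"fhiymnderxqu" → "aqefvwjpimxz".

aqefvwjpimxz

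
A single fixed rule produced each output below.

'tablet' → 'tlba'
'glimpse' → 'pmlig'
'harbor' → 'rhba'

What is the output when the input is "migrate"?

The rule is to delete the last 2 characters, then sort the characters into reverse alphabetical order.
For "migrate", step one produces "migra"; step two turns that into "rmiga".

rmiga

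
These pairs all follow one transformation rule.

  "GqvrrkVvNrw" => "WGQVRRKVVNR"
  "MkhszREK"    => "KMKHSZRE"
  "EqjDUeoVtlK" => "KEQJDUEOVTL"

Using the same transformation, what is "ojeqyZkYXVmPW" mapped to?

What's happening: move the last character to the front, then convert every letter to uppercase.
For "ojeqyZkYXVmPW", step one produces "WojeqyZkYXVmP"; step two turns that into "WOJEQYZKYXVMP".

WOJEQYZKYXVMP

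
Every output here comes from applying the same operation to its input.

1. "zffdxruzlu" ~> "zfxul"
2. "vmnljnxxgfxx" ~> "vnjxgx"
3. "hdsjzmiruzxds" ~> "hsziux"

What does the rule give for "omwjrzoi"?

owro

Rule — swap each adjacent pair of characters (1↔2, 3↔4, ...), then keep every other character starting from the second (positions 2nd, 4th, 6th, ...).
For "omwjrzoi", step one produces "mojwzrio"; step two turns that into "owro".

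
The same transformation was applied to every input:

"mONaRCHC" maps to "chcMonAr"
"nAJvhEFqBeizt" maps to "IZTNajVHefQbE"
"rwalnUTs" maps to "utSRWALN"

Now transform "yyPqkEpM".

ePmYYpQK

Looking at the pairs, the operation is to flip the case of every letter, then move the last 3 characters to the front (rotate right by 3).
For "yyPqkEpM", step one produces "YYpQKePm"; step two turns that into "ePmYYpQK".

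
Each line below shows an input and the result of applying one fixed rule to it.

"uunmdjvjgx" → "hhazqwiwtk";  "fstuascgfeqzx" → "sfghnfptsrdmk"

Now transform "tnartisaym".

The transformation: shift every letter 13 places forward in the alphabet (wrapping around) — i.e. ROT13.
So "tnartisaym" becomes "ganegvfnlz".

ganegvfnlz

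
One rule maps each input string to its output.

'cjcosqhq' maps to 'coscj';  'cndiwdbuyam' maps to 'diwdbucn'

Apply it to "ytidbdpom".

idbdyt

Looking at the pairs, the operation is to delete the last 3 characters, then move the first 2 characters to the end (rotate left by 2).
For "ytidbdpom", step one produces "ytidbd"; step two turns that into "idbdyt".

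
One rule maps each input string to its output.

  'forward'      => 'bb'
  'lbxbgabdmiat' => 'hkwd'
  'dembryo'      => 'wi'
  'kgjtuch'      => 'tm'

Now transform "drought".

yr

The pattern: keep one character in every 3, starting at position 3 (positions 3rd, 6th, 9th, ...), then shift every letter 10 places forward in the alphabet (wrapping around).
"drought" → "yr".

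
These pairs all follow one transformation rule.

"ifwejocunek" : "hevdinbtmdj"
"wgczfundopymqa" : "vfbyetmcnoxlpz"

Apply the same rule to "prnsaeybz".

Each output is the input with this applied: shift every letter 1 place backward in the alphabet (wrapping around).
For "prnsaeybz" the result is "oqmrzdxay".

oqmrzdxay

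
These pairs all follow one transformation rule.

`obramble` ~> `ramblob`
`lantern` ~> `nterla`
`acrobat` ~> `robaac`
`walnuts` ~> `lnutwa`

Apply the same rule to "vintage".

ntagvi

The rule is to delete the last character, then move the first 2 characters to the end (rotate left by 2).
Applying that to "vintage" gives "ntagvi".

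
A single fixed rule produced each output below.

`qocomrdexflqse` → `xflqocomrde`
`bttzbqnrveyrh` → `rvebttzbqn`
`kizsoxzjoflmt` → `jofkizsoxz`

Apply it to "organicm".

The pattern: delete the last 3 characters, then move the last 3 characters to the front (rotate right by 3).
On "organicm": the first step gives "organ", and the second then gives "ganor".

ganor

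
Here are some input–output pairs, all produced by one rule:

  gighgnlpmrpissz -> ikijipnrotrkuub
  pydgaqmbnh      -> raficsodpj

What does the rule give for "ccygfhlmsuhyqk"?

eeaihjnouwjasm

The pattern: shift every letter 2 places forward in the alphabet (wrapping around).
So "ccygfhlmsuhyqk" becomes "eeaihjnouwjasm".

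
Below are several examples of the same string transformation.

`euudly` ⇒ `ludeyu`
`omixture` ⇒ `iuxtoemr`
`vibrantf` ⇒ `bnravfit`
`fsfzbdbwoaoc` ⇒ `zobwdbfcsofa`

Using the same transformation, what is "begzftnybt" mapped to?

The transformation: take characters alternately from the front and the back (1st, last, 2nd, 2nd-last, ...), then swap the front and back halves of the string.
Applying both steps to "begzftnybt": "btebgyznft", then "yznftbtebg".

yznftbtebg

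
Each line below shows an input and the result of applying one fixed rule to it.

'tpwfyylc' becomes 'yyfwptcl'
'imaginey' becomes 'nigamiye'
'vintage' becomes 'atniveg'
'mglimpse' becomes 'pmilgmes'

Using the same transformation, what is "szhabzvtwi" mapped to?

The transformation: move the last 2 characters to the front (rotate right by 2), then reverse the string.
For "szhabzvtwi", step one produces "wiszhabzvt"; step two turns that into "tvzbahzsiw".

tvzbahzsiw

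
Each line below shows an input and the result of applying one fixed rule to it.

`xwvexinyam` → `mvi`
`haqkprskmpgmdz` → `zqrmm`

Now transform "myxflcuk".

kxc

Looking at the pairs, the operation is to move the last 2 characters to the front (rotate right by 2), then keep one character in every 3, starting at position 2 (positions 2nd, 5th, 8th, ...).
Starting from "myxflcuk": after the first operation, "ukmyxflc"; after the second, "kxc".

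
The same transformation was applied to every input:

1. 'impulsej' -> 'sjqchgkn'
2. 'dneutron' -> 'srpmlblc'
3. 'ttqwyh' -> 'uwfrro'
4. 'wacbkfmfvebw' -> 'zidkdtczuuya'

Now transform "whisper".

Rule — move the first 3 characters to the end (rotate left by 3), then shift every letter 2 places backward in the alphabet (wrapping around).
Working it through for "whisper": intermediate "sperwhi", final "qncpufg".

qncpufg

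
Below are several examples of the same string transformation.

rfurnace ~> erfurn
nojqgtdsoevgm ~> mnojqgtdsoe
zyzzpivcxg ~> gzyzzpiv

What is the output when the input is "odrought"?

todrou

The pattern: move the last character to the front, then delete the last 2 characters.
Applying both steps to "odrought": "todrough", then "todrou".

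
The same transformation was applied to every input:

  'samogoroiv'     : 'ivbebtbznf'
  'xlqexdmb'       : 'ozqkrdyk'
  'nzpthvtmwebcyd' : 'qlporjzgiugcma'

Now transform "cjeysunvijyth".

uglwviahflrwp

What's happening: reverse the string, then shift every letter 13 places forward in the alphabet (wrapping around) — i.e. ROT13.
Working it through for "cjeysunvijyth": intermediate "htyjivnusyejc", final "uglwviahflrwp".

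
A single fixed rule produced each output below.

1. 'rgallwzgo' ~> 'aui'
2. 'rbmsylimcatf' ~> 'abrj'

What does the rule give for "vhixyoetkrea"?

egna

What's happening: keep one character in every 3, starting at position 1 (positions 1st, 4th, 7th, ...), then shift every letter 9 places forward in the alphabet (wrapping around).
So "vhixyoetkrea" becomes "egna".
(Check on "rgallwzgo": → "rlz" → "aui" ✓)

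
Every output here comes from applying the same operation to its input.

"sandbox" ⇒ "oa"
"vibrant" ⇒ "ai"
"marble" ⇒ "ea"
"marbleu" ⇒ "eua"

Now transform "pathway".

aa

Rule — move the first 2 characters to the end (rotate left by 2), then keep only the vowels.
Applying that to "pathway" gives "aa".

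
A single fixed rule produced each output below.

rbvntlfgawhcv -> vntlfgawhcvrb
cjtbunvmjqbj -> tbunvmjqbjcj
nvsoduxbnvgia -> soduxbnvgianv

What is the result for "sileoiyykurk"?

leoiyykurksi

Rule — move the first 2 characters to the end (rotate left by 2).
On "sileoiyykurk" that produces "leoiyykurksi".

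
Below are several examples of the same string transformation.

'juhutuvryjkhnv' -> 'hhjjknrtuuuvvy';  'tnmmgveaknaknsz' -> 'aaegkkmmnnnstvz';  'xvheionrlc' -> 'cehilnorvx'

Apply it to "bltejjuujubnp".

bbejjjlnptuuu

In each case the input is transformed by: sort the characters into alphabetical order.
So "bltejjuujubnp" becomes "bbejjjlnptuuu".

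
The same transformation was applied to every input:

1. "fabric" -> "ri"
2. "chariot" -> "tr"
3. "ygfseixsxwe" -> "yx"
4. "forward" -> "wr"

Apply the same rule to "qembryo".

The transformation: sort the characters into reverse alphabetical order, then keep only the first 2 characters.
Starting from "qembryo": after the first operation, "yrqomeb"; after the second, "yr".

yr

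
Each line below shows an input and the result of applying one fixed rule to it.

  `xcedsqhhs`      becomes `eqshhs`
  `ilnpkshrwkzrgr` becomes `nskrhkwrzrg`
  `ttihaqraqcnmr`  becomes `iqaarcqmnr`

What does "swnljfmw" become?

nfjwm

The pattern: swap each adjacent pair of characters (1↔2, 3↔4, ...), then delete the first 3 characters.
Starting from "swnljfmw": after the first operation, "wslnfjwm"; after the second, "nfjwm".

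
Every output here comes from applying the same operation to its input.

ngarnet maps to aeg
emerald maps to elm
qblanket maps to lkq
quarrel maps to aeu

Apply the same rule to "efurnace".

uae

Each output is the input with this applied: move the first 2 characters to the end (rotate left by 2), then keep one character in every 3, starting at position 1 (positions 1st, 4th, 7th, ...).
For "efurnace", step one produces "urnaceef"; step two turns that into "uae".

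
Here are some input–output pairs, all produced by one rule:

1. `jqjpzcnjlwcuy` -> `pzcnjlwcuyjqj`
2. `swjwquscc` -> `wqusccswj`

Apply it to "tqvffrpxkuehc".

ffrpxkuehctqv

The transformation: move the first 3 characters to the end (rotate left by 3).
For "tqvffrpxkuehc" the result is "ffrpxkuehctqv".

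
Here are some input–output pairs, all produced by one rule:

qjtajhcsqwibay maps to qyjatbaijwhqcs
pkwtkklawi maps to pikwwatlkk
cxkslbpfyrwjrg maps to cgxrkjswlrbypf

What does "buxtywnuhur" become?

bruuxhtuynw

What's happening: take characters alternately from the front and the back (1st, last, 2nd, 2nd-last, ...).
So "buxtywnuhur" becomes "bruuxhtuynw".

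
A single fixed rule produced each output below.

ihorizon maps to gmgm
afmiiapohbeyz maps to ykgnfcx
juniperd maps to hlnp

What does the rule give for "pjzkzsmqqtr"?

nxxkop

The transformation: keep every other character starting from the first (positions 1st, 3rd, 5th, ...), then shift every letter 2 places backward in the alphabet (wrapping around).
On "pjzkzsmqqtr": the first step gives "pzzmqr", and the second then gives "nxxkop".
(Check on "ihorizon": → "ioio" → "gmgm" ✓)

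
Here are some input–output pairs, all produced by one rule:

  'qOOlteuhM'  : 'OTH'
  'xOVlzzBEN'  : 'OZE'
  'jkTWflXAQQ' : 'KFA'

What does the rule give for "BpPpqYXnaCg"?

The pattern: keep one character in every 3, starting at position 2 (positions 2nd, 5th, 8th, ...), then convert every letter to uppercase.
On "BpPpqYXnaCg": the first step gives "pqng", and the second then gives "PQNG".

PQNG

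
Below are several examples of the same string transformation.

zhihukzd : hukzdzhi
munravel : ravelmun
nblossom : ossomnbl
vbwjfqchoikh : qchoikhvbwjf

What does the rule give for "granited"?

In each case the input is transformed by: swap the front and back halves of the string, then move the last character to the front.
Working it through for "granited": intermediate "itedgran", final "nitedgra".

nitedgra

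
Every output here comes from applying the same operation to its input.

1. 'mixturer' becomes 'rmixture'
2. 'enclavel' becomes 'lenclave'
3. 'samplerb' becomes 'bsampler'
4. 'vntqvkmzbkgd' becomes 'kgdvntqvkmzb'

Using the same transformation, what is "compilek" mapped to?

kcompile

Rule — swap the front and back halves of the string, then move the first 3 characters to the end (rotate left by 3).
Working it through for "compilek": intermediate "ilekcomp", final "kcompile".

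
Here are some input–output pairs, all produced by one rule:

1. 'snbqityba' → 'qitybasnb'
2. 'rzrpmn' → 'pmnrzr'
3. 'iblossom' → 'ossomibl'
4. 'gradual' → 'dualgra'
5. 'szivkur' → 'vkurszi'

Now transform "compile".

Looking at the pairs, the operation is to move the first 3 characters to the end (rotate left by 3).
Doing the same to "compile": "pilecom".

pilecom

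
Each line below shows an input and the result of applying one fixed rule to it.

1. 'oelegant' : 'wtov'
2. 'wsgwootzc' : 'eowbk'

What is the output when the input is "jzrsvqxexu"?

The transformation: keep every other character starting from the first (positions 1st, 3rd, 5th, ...), then shift every letter 8 places forward in the alphabet (wrapping around).
"jzrsvqxexu" → "rzdff".

rzdff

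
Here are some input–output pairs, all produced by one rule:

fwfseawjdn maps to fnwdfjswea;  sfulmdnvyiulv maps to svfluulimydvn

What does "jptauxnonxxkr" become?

The transformation: take characters alternately from the front and the back (1st, last, 2nd, 2nd-last, ...).
Doing the same to "jptauxnonxxkr": "jrpktxaxunxon".

jrpktxaxunxon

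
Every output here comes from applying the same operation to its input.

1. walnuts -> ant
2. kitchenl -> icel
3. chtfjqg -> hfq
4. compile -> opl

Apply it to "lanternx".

Looking at the pairs, the operation is to keep every other character starting from the second (positions 2nd, 4th, 6th, ...).
For "lanternx" the result is "atrx".

atrx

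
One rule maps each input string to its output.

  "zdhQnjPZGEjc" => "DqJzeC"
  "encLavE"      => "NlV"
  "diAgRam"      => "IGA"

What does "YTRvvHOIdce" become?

tVhiC

Looking at the pairs, the operation is to flip the case of every letter, then keep every other character starting from the second (positions 2nd, 4th, 6th, ...).
Working it through for "YTRvvHOIdce": intermediate "ytrVVhoiDCE", final "tVhiC".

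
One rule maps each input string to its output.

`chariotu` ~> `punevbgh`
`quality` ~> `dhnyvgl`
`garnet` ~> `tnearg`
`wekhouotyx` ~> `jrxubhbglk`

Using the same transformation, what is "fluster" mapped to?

syhfgre

In each case the input is transformed by: shift every letter 13 places forward in the alphabet (wrapping around) — i.e. ROT13.
On "fluster" that produces "syhfgre".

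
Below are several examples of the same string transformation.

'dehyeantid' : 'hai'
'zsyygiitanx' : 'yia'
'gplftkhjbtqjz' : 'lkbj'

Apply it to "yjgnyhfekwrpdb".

The transformation: keep one character in every 3, starting at position 3 (positions 3rd, 6th, 9th, ...).
So "yjgnyhfekwrpdb" becomes "ghkp".

ghkp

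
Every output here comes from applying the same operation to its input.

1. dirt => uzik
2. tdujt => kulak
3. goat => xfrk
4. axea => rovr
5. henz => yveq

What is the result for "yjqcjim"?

The pattern: shift every letter 9 places backward in the alphabet (wrapping around).
So "yjqcjim" becomes "pahtazd".

pahtazd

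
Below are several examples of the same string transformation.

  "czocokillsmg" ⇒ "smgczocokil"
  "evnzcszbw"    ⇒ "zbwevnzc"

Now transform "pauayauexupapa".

apapauayauexu

What's happening: move the last 3 characters to the front (rotate right by 3), then delete the last character.
Starting from "pauayauexupapa": after the first operation, "apapauayauexup"; after the second, "apapauayauexu".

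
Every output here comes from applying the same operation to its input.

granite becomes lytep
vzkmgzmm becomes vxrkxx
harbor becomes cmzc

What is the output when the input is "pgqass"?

bldd

What's happening: shift every letter 11 places forward in the alphabet (wrapping around), then delete the first 2 characters.
Applying both steps to "pgqass": "arbldd", then "bldd".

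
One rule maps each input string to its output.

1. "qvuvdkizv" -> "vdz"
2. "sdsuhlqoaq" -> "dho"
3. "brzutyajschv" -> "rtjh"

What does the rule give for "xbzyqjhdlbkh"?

Rule — keep one character in every 3, starting at position 2 (positions 2nd, 5th, 8th, ...).
Applying that to "xbzyqjhdlbkh" gives "bqdk".

bqdk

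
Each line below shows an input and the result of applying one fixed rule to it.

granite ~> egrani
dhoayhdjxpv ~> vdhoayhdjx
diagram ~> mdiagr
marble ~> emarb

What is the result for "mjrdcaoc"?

cmjrdca

Rule — move the last character to the front, then delete the last character.
Starting from "mjrdcaoc": after the first operation, "cmjrdcao"; after the second, "cmjrdca".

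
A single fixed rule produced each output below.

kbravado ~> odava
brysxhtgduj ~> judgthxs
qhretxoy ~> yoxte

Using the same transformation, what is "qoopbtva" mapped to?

The pattern: delete the first 3 characters, then reverse the string.
For "qoopbtva", step one produces "pbtva"; step two turns that into "avtbp".
(Check on "qhretxoy": → "etxoy" → "yoxte" ✓)

avtbp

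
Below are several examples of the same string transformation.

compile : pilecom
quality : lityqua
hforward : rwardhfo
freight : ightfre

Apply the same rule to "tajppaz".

Each output is the input with this applied: move the first 3 characters to the end (rotate left by 3).
On "tajppaz" that produces "ppaztaj".

ppaztaj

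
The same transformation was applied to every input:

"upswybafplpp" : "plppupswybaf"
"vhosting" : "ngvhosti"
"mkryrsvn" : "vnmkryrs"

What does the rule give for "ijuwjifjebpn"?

Each output is the input with this applied: move the first 2 characters to the end (rotate left by 2), then swap the front and back halves of the string.
For "ijuwjifjebpn" the result is "ebpnijuwjifj".

ebpnijuwjifj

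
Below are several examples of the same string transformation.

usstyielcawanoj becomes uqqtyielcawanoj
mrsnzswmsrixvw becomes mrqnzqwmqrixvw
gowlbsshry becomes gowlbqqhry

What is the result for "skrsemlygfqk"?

qkrqemlygfqk

In each case the input is transformed by: replace every "s" with "q".
Applying that to "skrsemlygfqk" gives "qkrqemlygfqk".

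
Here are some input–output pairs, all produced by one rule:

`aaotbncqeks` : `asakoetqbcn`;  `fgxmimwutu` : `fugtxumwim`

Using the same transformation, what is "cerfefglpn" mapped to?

Looking at the pairs, the operation is to take characters alternately from the front and the back (1st, last, 2nd, 2nd-last, ...).
"cerfefglpn" → "cneprlfgef".

cneprlfgef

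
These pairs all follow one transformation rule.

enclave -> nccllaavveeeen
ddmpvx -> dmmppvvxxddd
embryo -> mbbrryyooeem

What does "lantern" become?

anntteerrnnlla

The transformation: double every character, then move the first 3 characters to the end (rotate left by 3).
For "lantern", step one produces "llaanntteerrnn"; step two turns that into "anntteerrnnlla".
(Check on "embryo": → "eemmbbrryyoo" → "mbbrryyooeem" ✓)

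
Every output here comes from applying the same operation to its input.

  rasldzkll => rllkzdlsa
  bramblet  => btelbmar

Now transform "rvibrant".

What's happening: reverse the string, then move the last character to the front.
So "rvibrant" becomes "rtnarbiv".

rtnarbiv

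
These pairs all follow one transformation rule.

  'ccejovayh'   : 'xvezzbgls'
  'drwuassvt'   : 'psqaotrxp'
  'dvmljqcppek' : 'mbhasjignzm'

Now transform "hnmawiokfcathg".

Looking at the pairs, the operation is to move the last 3 characters to the front (rotate right by 3), then shift every letter 3 places backward in the alphabet (wrapping around).
Applying both steps to "hnmawiokfcathg": "thghnmawiokfca", then "qedekjxtflhczx".
(Check on "ccejovayh": → "ayhccejov" → "xvezzbgls" ✓)

qedekjxtflhczx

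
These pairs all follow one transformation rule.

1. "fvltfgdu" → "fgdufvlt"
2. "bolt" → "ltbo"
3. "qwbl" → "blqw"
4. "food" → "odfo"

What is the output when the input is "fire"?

The transformation: swap the front and back halves of the string.
"fire" → "refi".

refi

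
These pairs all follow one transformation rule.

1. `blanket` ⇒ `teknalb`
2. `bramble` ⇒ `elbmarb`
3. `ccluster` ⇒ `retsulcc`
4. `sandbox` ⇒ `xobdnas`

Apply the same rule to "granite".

The pattern: reverse the string.
Doing the same to "granite": "etinarg".

etinarg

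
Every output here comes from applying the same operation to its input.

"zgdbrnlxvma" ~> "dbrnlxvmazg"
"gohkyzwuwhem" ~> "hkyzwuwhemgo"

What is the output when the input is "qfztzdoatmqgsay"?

ztzdoatmqgsayqf

What's happening: move the first 2 characters to the end (rotate left by 2).
So "qfztzdoatmqgsay" becomes "ztzdoatmqgsayqf".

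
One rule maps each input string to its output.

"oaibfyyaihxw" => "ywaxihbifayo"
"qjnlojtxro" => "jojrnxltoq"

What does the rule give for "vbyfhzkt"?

Each output is the input with this applied: take characters alternately from the front and the back (1st, last, 2nd, 2nd-last, ...), then swap the first and last characters.
On "vbyfhzkt": the first step gives "vtbkyzfh", and the second then gives "htbkyzfv".

htbkyzfv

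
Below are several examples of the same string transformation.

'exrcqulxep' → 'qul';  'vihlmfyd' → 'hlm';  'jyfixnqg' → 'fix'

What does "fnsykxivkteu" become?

Each output is the input with this applied: move the last 3 characters to the front (rotate right by 3), then keep only the last 3 characters.
Applying both steps to "fnsykxivkteu": "teufnsykxivk", then "ivk".

ivk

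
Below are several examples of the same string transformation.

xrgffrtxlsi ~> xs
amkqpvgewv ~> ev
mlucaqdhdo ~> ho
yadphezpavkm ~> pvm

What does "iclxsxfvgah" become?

Rule — keep every other character starting from the second (positions 2nd, 4th, 6th, ...), then delete the first 3 characters.
Applying that to "iclxsxfvgah" gives "va".

va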